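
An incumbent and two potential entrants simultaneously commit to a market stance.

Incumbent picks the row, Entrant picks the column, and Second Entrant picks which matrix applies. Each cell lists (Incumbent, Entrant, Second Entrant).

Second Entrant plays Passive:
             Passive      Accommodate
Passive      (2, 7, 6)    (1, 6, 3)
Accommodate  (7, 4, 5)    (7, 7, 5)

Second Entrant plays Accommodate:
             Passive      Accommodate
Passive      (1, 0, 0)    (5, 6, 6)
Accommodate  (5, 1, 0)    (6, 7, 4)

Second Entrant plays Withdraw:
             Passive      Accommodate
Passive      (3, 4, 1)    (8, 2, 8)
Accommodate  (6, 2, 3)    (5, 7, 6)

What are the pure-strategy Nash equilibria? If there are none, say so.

There is no pure-strategy Nash equilibrium.

Incumbent against (Passive, Passive): payoffs 2, 7 → best response Accommodate.
Incumbent against (Passive, Accommodate): payoffs 1, 5 → best response Accommodate.
Incumbent against (Passive, Withdraw): payoffs 3, 6 → best response Accommodate.
Incumbent against (Accommodate, Passive): payoffs 1, 7 → best response Accommodate.
Incumbent against (Accommodate, Accommodate): payoffs 5, 6 → best response Accommodate.
Incumbent against (Accommodate, Withdraw): payoffs 8, 5 → best response Passive.
Entrant against (Passive, Passive): payoffs 7, 6 → best response Passive.
Entrant against (Passive, Accommodate): payoffs 0, 6 → best response Accommodate.
Entrant against (Passive, Withdraw): payoffs 4, 2 → best response Passive.
Entrant against (Accommodate, Passive): payoffs 4, 7 → best response Accommodate.
Entrant against (Accommodate, Accommodate): payoffs 1, 7 → best response Accommodate.
Entrant against (Accommodate, Withdraw): payoffs 2, 7 → best response Accommodate.
Second Entrant against (Passive, Passive): payoffs 6, 0, 1 → best response Passive.
Second Entrant against (Passive, Accommodate): payoffs 3, 6, 8 → best response Withdraw.
Second Entrant against (Accommodate, Passive): payoffs 5, 0, 3 → best response Passive.
Second Entrant against (Accommodate, Accommodate): payoffs 5, 4, 6 → best response Withdraw.
No profile is a mutual best response for all players.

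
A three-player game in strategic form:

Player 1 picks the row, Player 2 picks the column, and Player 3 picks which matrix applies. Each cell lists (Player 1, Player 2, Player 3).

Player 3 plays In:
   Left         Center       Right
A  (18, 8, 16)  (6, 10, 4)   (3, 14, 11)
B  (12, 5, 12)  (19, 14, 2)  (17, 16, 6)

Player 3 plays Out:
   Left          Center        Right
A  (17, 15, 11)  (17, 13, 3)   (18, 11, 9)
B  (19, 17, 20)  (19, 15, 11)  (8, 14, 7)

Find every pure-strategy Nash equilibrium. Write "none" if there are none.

(B, Left, Out)

(A, Left, In): Player 2 can switch to Center (8 → 10). Not NE.
(A, Left, Out): Player 1 can switch to B (17 → 19). Not NE.
(A, Center, In): Player 1 can switch to B (6 → 19). Not NE.
(A, Center, Out): Player 1 can switch to B (17 → 19). Not NE.
(A, Right, In): Player 1 can switch to B (3 → 17). Not NE.
(A, Right, Out): Player 2 can switch to Left (11 → 15). Not NE.
(B, Left, In): Player 1 can switch to A (12 → 18). Not NE.
(B, Left, Out): Player 1 gets 19, best alternative 17; Player 2 gets 17, best alternative 15; Player 3 gets 20, best alternative 12. No profitable deviation — NE.
(B, Center, In): Player 2 can switch to Right (14 → 16). Not NE.
(B, Center, Out): Player 2 can switch to Left (15 → 17). Not NE.
(B, Right, In): Player 3 can switch to Out (6 → 7). Not NE.
(The remaining 1 profile has a profitable deviation by the same check.)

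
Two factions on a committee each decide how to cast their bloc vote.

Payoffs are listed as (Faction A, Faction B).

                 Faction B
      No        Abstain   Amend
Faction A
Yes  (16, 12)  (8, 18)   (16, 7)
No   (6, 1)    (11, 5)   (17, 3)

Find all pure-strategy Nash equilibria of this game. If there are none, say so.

The unique pure-strategy Nash equilibrium is (No, Abstain).

Faction A against No: payoffs 16, 6 → best response Yes.
Faction A against Abstain: payoffs 8, 11 → best response No.
Faction A against Amend: payoffs 16, 17 → best response No.
Faction B against Yes: payoffs 12, 18, 7 → best response Abstain.
Faction B against No: payoffs 1, 5, 3 → best response Abstain.
Mutual best responses: (No, Abstain).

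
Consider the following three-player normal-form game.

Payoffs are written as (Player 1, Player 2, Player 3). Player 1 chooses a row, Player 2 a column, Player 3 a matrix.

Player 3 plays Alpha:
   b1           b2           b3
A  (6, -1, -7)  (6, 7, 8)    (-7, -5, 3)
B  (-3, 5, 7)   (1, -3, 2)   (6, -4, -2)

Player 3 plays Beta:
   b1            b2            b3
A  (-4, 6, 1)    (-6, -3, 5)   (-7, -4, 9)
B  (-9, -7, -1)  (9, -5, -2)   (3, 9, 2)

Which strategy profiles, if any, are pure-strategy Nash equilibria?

Player 1 against (b1, Alpha): payoffs 6, -3 → best response A.
Player 1 against (b1, Beta): payoffs -4, -9 → best response A.
Player 1 against (b2, Alpha): payoffs 6, 1 → best response A.
Player 1 against (b2, Beta): payoffs -6, 9 → best response B.
Player 1 against (b3, Alpha): payoffs -7, 6 → best response B.
Player 1 against (b3, Beta): payoffs -7, 3 → best response B.
Player 2 against (A, Alpha): payoffs -1, 7, -5 → best response b2.
Player 2 against (A, Beta): payoffs 6, -3, -4 → best response b1.
Player 2 against (B, Alpha): payoffs 5, -3, -4 → best response b1.
Player 2 against (B, Beta): payoffs -7, -5, 9 → best response b3.
Player 3 against (A, b1): payoffs -7, 1 → best response Beta.
Player 3 against (A, b2): payoffs 8, 5 → best response Alpha.
Player 3 against (A, b3): payoffs 3, 9 → best response Beta.
Player 3 against (B, b1): payoffs 7, -1 → best response Alpha.
Player 3 against (B, b2): payoffs 2, -2 → best response Alpha.
Player 3 against (B, b3): payoffs -2, 2 → best response Beta.
Mutual best responses: (A, b1, Beta); (A, b2, Alpha); (B, b3, Beta).

The pure Nash equilibria are (A, b1, Beta), (A, b2, Alpha), (B, b3, Beta).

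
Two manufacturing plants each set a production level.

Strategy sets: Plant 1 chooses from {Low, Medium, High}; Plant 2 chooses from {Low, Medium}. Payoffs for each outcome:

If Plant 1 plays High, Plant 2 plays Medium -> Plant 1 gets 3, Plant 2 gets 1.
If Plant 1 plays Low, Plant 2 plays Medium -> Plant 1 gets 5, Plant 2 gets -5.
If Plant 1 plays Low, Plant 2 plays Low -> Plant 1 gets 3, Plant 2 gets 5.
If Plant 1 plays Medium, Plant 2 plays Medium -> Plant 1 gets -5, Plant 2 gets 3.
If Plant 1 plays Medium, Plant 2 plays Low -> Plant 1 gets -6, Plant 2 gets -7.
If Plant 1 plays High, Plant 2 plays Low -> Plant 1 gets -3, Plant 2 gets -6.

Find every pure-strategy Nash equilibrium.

(Low, Low): Plant 1 gets 3, best alternative -3; Plant 2 gets 5, best alternative -5. No profitable deviation — NE.
(Low, Medium): Plant 2 can switch to Low (-5 → 5). Not NE.
(Medium, Low): Plant 1 can switch to Low (-6 → 3). Not NE.
(Medium, Medium): Plant 1 can switch to Low (-5 → 5). Not NE.
(High, Low): Plant 1 can switch to Low (-3 → 3). Not NE.
(High, Medium): Plant 1 can switch to Low (3 → 5). Not NE.

Pure NE: (Low, Low)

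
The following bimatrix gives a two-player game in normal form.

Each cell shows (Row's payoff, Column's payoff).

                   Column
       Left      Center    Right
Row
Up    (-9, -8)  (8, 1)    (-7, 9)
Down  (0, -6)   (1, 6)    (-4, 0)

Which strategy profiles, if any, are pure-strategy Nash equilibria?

This game has no pure Nash equilibrium.

Mark each player's best response to every combination of opponents' strategies; a profile where every player is best-responding is a pure Nash equilibrium.
Row against Left: payoffs -9, 0 → best response Down.
Row against Center: payoffs 8, 1 → best response Up.
Row against Right: payoffs -7, -4 → best response Down.
Column against Up: payoffs -8, 1, 9 → best response Right.
Column against Down: payoffs -6, 6, 0 → best response Center.
No profile is a mutual best response for all players.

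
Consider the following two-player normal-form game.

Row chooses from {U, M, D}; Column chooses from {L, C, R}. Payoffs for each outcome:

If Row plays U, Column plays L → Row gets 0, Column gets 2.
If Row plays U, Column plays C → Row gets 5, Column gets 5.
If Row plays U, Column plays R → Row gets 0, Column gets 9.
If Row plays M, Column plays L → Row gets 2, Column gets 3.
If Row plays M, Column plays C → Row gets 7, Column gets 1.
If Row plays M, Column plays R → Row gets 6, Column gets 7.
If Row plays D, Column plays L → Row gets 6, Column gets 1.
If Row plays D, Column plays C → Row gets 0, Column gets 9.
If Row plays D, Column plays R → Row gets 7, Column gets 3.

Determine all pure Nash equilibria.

(U, L): Row can switch to M (0 → 2). Not NE.
(U, C): Row can switch to M (5 → 7). Not NE.
(U, R): Row can switch to M (0 → 6). Not NE.
(M, L): Row can switch to D (2 → 6). Not NE.
(M, C): Column can switch to L (1 → 3). Not NE.
(M, R): Row can switch to D (6 → 7). Not NE.
(D, L): Column can switch to C (1 → 9). Not NE.
(D, C): Row can switch to U (0 → 5). Not NE.
(The remaining 1 profile has a profitable deviation by the same check.)

none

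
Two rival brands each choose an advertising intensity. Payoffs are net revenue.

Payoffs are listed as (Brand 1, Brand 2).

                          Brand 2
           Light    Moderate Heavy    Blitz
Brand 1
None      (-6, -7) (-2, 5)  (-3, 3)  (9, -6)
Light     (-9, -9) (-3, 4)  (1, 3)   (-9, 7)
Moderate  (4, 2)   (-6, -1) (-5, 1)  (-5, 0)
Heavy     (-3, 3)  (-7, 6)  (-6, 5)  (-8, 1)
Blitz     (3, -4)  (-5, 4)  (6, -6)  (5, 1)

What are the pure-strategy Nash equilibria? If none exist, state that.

Pure-strategy Nash equilibria: (None, Moderate), (Moderate, Light)

(None, Light): Brand 1 can switch to Moderate (-6 → 4). Not NE.
(None, Moderate): Brand 1 gets -2, best alternative -3; Brand 2 gets 5, best alternative 3. No profitable deviation — NE.
(None, Heavy): Brand 1 can switch to Light (-3 → 1). Not NE.
(None, Blitz): Brand 2 can switch to Moderate (-6 → 5). Not NE.
(Light, Light): Brand 1 can switch to None (-9 → -6). Not NE.
(Light, Moderate): Brand 1 can switch to None (-3 → -2). Not NE.
(Light, Heavy): Brand 1 can switch to Blitz (1 → 6). Not NE.
(Moderate, Light): Brand 1 gets 4, best alternative 3; Brand 2 gets 2, best alternative 1. No profitable deviation — NE.
(The remaining 12 profiles each have a profitable deviation by the same check.)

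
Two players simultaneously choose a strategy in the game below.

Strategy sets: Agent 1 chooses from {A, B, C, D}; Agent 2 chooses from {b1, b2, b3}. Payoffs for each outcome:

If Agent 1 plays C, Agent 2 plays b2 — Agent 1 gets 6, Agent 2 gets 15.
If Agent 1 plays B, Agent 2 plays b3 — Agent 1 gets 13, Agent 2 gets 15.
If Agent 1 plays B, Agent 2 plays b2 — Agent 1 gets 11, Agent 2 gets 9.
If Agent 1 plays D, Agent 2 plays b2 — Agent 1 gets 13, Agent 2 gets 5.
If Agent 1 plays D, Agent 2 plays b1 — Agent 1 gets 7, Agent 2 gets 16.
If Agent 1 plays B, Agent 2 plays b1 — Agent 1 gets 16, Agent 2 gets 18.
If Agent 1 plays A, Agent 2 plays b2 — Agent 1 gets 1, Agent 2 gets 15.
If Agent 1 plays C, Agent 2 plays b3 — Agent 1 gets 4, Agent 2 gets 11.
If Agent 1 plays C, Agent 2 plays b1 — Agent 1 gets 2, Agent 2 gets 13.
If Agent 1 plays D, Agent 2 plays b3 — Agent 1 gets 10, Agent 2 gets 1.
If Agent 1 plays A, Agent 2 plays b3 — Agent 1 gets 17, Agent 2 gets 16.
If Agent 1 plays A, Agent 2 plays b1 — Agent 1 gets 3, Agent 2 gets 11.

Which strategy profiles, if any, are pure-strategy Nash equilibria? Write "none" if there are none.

For each strategy profile, look for a profitable unilateral deviation.
(A, b1): Agent 1 can switch to B (3 → 16). Not NE.
(A, b2): Agent 1 can switch to B (1 → 11). Not NE.
(A, b3): Agent 1 gets 17, best alternative 13; Agent 2 gets 16, best alternative 15. No profitable deviation — NE.
(B, b1): Agent 1 gets 16, best alternative 7; Agent 2 gets 18, best alternative 15. No profitable deviation — NE.
(B, b2): Agent 1 can switch to D (11 → 13). Not NE.
(B, b3): Agent 1 can switch to A (13 → 17). Not NE.
(C, b1): Agent 1 can switch to A (2 → 3). Not NE.
(C, b2): Agent 1 can switch to B (6 → 11). Not NE.
(C, b3): Agent 1 can switch to A (4 → 17). Not NE.
(D, b1): Agent 1 can switch to B (7 → 16). Not NE.
(D, b2): Agent 2 can switch to b1 (5 → 16). Not NE.
(D, b3): Agent 1 can switch to A (10 → 17). Not NE.

The pure Nash equilibria are (A, b3); (B, b1).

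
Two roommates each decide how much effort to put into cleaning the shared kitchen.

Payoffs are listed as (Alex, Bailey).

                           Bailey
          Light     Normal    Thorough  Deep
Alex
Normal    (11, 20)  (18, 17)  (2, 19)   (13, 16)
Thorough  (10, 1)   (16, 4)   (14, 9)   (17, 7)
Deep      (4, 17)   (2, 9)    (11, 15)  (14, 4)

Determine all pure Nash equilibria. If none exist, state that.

The pure Nash equilibria are (Normal, Light), (Thorough, Thorough).

(Normal, Light): Alex gets 11, best alternative 10; Bailey gets 20, best alternative 19. No profitable deviation — NE.
(Normal, Normal): Bailey can switch to Light (17 → 20). Not NE.
(Normal, Thorough): Alex can switch to Thorough (2 → 14). Not NE.
(Normal, Deep): Alex can switch to Thorough (13 → 17). Not NE.
(Thorough, Light): Alex can switch to Normal (10 → 11). Not NE.
(Thorough, Normal): Alex can switch to Normal (16 → 18). Not NE.
(Thorough, Thorough): Alex gets 14, best alternative 11; Bailey gets 9, best alternative 7. No profitable deviation — NE.
(Thorough, Deep): Bailey can switch to Thorough (7 → 9). Not NE.
(The remaining 4 profiles each have a profitable deviation by the same check.)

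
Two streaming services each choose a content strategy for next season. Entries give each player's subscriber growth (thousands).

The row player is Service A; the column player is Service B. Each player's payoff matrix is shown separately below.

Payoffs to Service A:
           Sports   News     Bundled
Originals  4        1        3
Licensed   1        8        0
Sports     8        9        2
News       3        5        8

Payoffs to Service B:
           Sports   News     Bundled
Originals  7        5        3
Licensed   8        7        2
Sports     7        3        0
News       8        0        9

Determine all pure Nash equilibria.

Check each profile: it is a Nash equilibrium iff no player can strictly gain by switching unilaterally.
(Originals, Sports): Service A can switch to Sports (4 → 8). Not NE.
(Originals, News): Service A can switch to Licensed (1 → 8). Not NE.
(Originals, Bundled): Service A can switch to News (3 → 8). Not NE.
(Licensed, Sports): Service A can switch to Originals (1 → 4). Not NE.
(Licensed, News): Service A can switch to Sports (8 → 9). Not NE.
(Licensed, Bundled): Service A can switch to Originals (0 → 3). Not NE.
(Sports, Sports): Service A gets 8, best alternative 4; Service B gets 7, best alternative 3. No profitable deviation — NE.
(Sports, News): Service B can switch to Sports (3 → 7). Not NE.
(Sports, Bundled): Service A can switch to Originals (2 → 3). Not NE.
(News, Bundled): Service A gets 8, best alternative 3; Service B gets 9, best alternative 8. No profitable deviation — NE.
(The remaining 2 profiles each have a profitable deviation by the same check.)

The pure Nash equilibria are (Sports, Sports); (News, Bundled).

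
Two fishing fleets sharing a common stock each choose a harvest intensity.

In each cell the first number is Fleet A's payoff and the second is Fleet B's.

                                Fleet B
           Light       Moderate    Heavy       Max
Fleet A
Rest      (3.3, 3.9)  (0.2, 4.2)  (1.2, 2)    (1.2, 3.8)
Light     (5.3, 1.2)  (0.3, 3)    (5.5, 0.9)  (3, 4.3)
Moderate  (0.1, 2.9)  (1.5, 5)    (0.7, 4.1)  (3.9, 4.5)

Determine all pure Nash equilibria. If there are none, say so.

(Rest, Light): Fleet A can switch to Light (3.3 → 5.3). Not NE.
(Rest, Moderate): Fleet A can switch to Light (0.2 → 0.3). Not NE.
(Rest, Heavy): Fleet A can switch to Light (1.2 → 5.5). Not NE.
(Rest, Max): Fleet A can switch to Light (1.2 → 3). Not NE.
(Light, Light): Fleet B can switch to Moderate (1.2 → 3). Not NE.
(Light, Moderate): Fleet A can switch to Moderate (0.3 → 1.5). Not NE.
(Light, Heavy): Fleet B can switch to Light (0.9 → 1.2). Not NE.
(Light, Max): Fleet A can switch to Moderate (3 → 3.9). Not NE.
(Moderate, Light): Fleet A can switch to Rest (0.1 → 3.3). Not NE.
(Moderate, Moderate): Fleet A gets 1.5, best alternative 0.3; Fleet B gets 5, best alternative 4.5. No profitable deviation — NE.
(Moderate, Heavy): Fleet A can switch to Rest (0.7 → 1.2). Not NE.
(The remaining 1 profile has a profitable deviation by the same check.)

(Moderate, Moderate)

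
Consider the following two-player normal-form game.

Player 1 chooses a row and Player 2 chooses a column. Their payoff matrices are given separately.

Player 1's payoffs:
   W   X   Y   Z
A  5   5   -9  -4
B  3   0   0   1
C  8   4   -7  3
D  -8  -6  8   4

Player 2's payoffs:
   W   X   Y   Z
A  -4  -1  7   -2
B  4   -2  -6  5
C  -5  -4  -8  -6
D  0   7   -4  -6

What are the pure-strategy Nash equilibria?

No pure-strategy Nash equilibrium.

(A, W): Player 1 can switch to C (5 → 8). Not NE.
(A, X): Player 2 can switch to Y (-1 → 7). Not NE.
(A, Y): Player 1 can switch to B (-9 → 0). Not NE.
(A, Z): Player 1 can switch to B (-4 → 1). Not NE.
(B, W): Player 1 can switch to A (3 → 5). Not NE.
(B, X): Player 1 can switch to A (0 → 5). Not NE.
(B, Y): Player 1 can switch to D (0 → 8). Not NE.
(B, Z): Player 1 can switch to C (1 → 3). Not NE.
(The remaining 8 profiles each have a profitable deviation by the same check.)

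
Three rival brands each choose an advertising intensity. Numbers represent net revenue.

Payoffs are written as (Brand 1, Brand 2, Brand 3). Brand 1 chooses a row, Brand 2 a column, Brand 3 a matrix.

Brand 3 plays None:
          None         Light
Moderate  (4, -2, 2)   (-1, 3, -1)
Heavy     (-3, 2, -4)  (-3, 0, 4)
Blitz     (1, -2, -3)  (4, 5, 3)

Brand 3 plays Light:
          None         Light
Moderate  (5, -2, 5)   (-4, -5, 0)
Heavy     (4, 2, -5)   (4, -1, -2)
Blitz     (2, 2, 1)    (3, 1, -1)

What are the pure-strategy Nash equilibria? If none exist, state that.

(Moderate, None, Light) and (Blitz, Light, None)

(Moderate, None, None): Brand 2 can switch to Light (-2 → 3). Not NE.
(Moderate, None, Light): Brand 1 gets 5, best alternative 4; Brand 2 gets -2, best alternative -5; Brand 3 gets 5, best alternative 2. No profitable deviation — NE.
(Moderate, Light, None): Brand 1 can switch to Blitz (-1 → 4). Not NE.
(Moderate, Light, Light): Brand 1 can switch to Heavy (-4 → 4). Not NE.
(Heavy, None, None): Brand 1 can switch to Moderate (-3 → 4). Not NE.
(Heavy, None, Light): Brand 1 can switch to Moderate (4 → 5). Not NE.
(Heavy, Light, None): Brand 1 can switch to Moderate (-3 → -1). Not NE.
(Heavy, Light, Light): Brand 2 can switch to None (-1 → 2). Not NE.
(Blitz, None, None): Brand 1 can switch to Moderate (1 → 4). Not NE.
(Blitz, None, Light): Brand 1 can switch to Moderate (2 → 5). Not NE.
(Blitz, Light, None): Brand 1 gets 4, best alternative -1; Brand 2 gets 5, best alternative -2; Brand 3 gets 3, best alternative -1. No profitable deviation — NE.
(Blitz, Light, Light): Brand 1 can switch to Heavy (3 → 4). Not NE.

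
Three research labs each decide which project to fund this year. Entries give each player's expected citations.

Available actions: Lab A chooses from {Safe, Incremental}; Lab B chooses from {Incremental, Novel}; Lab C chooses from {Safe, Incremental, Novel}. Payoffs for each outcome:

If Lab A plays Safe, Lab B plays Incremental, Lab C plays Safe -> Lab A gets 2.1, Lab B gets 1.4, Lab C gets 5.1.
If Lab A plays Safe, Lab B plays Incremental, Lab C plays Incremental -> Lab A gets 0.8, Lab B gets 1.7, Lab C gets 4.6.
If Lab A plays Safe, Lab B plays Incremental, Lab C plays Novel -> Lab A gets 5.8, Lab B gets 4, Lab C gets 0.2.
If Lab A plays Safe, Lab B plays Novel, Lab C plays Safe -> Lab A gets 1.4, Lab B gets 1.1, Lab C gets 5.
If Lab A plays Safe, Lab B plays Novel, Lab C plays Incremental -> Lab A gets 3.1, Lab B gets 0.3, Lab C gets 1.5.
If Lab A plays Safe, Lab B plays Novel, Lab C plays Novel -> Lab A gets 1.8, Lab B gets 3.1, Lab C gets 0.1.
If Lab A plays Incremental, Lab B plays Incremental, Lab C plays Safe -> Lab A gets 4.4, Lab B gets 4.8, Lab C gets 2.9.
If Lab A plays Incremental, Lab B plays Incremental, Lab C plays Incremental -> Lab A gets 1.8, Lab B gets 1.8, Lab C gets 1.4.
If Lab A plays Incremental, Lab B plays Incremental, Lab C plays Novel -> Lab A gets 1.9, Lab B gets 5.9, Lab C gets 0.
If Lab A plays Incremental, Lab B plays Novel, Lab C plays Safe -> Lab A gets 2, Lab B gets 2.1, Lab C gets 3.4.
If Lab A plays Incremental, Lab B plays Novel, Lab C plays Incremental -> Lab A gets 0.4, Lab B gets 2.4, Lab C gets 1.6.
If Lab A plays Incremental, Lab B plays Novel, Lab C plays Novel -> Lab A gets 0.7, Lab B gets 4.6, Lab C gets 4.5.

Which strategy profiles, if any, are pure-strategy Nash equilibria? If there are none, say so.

(Safe, Incremental, Safe): Lab A can switch to Incremental (2.1 → 4.4). Not NE.
(Safe, Incremental, Incremental): Lab A can switch to Incremental (0.8 → 1.8). Not NE.
(Safe, Incremental, Novel): Lab C can switch to Safe (0.2 → 5.1). Not NE.
(Safe, Novel, Safe): Lab A can switch to Incremental (1.4 → 2). Not NE.
(Safe, Novel, Incremental): Lab B can switch to Incremental (0.3 → 1.7). Not NE.
(Safe, Novel, Novel): Lab B can switch to Incremental (3.1 → 4). Not NE.
(Incremental, Incremental, Safe): Lab A gets 4.4, best alternative 2.1; Lab B gets 4.8, best alternative 2.1; Lab C gets 2.9, best alternative 1.4. No profitable deviation — NE.
(Incremental, Incremental, Incremental): Lab B can switch to Novel (1.8 → 2.4). Not NE.
(Incremental, Incremental, Novel): Lab A can switch to Safe (1.9 → 5.8). Not NE.
(Incremental, Novel, Safe): Lab B can switch to Incremental (2.1 → 4.8). Not NE.
(Incremental, Novel, Incremental): Lab A can switch to Safe (0.4 → 3.1). Not NE.
(Incremental, Novel, Novel): Lab A can switch to Safe (0.7 → 1.8). Not NE.

The unique pure-strategy Nash equilibrium is (Incremental, Incremental, Safe).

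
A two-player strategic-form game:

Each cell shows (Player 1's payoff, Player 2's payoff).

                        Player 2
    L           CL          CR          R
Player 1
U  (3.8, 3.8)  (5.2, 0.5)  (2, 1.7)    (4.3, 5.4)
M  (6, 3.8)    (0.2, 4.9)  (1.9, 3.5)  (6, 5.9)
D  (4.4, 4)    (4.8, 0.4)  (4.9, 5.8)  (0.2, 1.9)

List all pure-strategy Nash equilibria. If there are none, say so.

(M, R); (D, CR)

(U, L): Player 1 can switch to M (3.8 → 6). Not NE.
(U, CL): Player 2 can switch to L (0.5 → 3.8). Not NE.
(U, CR): Player 1 can switch to D (2 → 4.9). Not NE.
(U, R): Player 1 can switch to M (4.3 → 6). Not NE.
(M, L): Player 2 can switch to CL (3.8 → 4.9). Not NE.
(M, CL): Player 1 can switch to U (0.2 → 5.2). Not NE.
(M, CR): Player 1 can switch to U (1.9 → 2). Not NE.
(M, R): Player 1 gets 6, best alternative 4.3; Player 2 gets 5.9, best alternative 4.9. No profitable deviation — NE.
(D, L): Player 1 can switch to M (4.4 → 6). Not NE.
(D, CR): Player 1 gets 4.9, best alternative 2; Player 2 gets 5.8, best alternative 4. No profitable deviation — NE.
(The remaining 2 profiles each have a profitable deviation by the same check.)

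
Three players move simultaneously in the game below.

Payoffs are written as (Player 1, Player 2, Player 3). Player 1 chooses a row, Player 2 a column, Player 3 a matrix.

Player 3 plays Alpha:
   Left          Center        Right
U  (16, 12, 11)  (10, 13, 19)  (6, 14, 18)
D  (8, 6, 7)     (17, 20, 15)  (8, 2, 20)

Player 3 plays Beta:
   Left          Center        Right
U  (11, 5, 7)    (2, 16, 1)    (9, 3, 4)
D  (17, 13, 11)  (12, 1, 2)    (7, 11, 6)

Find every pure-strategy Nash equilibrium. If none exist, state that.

For each player, find the best response to each opponent profile; mutual best responses are the pure NE.
Player 1 against (Left, Alpha): payoffs 16, 8 → best response U.
Player 1 against (Left, Beta): payoffs 11, 17 → best response D.
Player 1 against (Center, Alpha): payoffs 10, 17 → best response D.
Player 1 against (Center, Beta): payoffs 2, 12 → best response D.
Player 1 against (Right, Alpha): payoffs 6, 8 → best response D.
Player 1 against (Right, Beta): payoffs 9, 7 → best response U.
Player 2 against (U, Alpha): payoffs 12, 13, 14 → best response Right.
Player 2 against (U, Beta): payoffs 5, 16, 3 → best response Center.
Player 2 against (D, Alpha): payoffs 6, 20, 2 → best response Center.
Player 2 against (D, Beta): payoffs 13, 1, 11 → best response Left.
Player 3 against (U, Left): payoffs 11, 7 → best response Alpha.
Player 3 against (U, Center): payoffs 19, 1 → best response Alpha.
Player 3 against (U, Right): payoffs 18, 4 → best response Alpha.
Player 3 against (D, Left): payoffs 7, 11 → best response Beta.
Player 3 against (D, Center): payoffs 15, 2 → best response Alpha.
Player 3 against (D, Right): payoffs 20, 6 → best response Alpha.
Mutual best responses: (D, Left, Beta); (D, Center, Alpha).

The pure Nash equilibria are (D, Left, Beta); (D, Center, Alpha).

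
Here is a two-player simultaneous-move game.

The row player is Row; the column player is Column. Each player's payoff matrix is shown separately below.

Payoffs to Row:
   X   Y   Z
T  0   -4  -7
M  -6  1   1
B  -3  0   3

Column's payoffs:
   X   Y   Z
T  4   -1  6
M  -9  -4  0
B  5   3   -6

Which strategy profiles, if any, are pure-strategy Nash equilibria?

There is no pure-strategy Nash equilibrium.

(T, X): Column can switch to Z (4 → 6). Not NE.
(T, Y): Row can switch to M (-4 → 1). Not NE.
(T, Z): Row can switch to M (-7 → 1). Not NE.
(M, X): Row can switch to T (-6 → 0). Not NE.
(M, Y): Column can switch to Z (-4 → 0). Not NE.
(M, Z): Row can switch to B (1 → 3). Not NE.
(The remaining 3 profiles each have a profitable deviation by the same check.)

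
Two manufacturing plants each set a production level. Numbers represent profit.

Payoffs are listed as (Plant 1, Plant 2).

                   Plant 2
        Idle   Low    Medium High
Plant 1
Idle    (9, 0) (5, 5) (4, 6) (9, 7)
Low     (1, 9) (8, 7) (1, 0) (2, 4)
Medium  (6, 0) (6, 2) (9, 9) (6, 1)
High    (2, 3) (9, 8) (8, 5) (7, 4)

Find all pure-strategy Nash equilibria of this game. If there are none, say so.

(Idle, Idle): Plant 2 can switch to Low (0 → 5). Not NE.
(Idle, Low): Plant 1 can switch to Low (5 → 8). Not NE.
(Idle, Medium): Plant 1 can switch to Medium (4 → 9). Not NE.
(Idle, High): Plant 1 gets 9, best alternative 7; Plant 2 gets 7, best alternative 6. No profitable deviation — NE.
(Low, Idle): Plant 1 can switch to Idle (1 → 9). Not NE.
(Low, Low): Plant 1 can switch to High (8 → 9). Not NE.
(Low, Medium): Plant 1 can switch to Idle (1 → 4). Not NE.
(Low, High): Plant 1 can switch to Idle (2 → 9). Not NE.
(Medium, Idle): Plant 1 can switch to Idle (6 → 9). Not NE.
(Medium, Low): Plant 1 can switch to Low (6 → 8). Not NE.
(Medium, Medium): Plant 1 gets 9, best alternative 8; Plant 2 gets 9, best alternative 2. No profitable deviation — NE.
(Medium, High): Plant 1 can switch to Idle (6 → 9). Not NE.
(High, Low): Plant 1 gets 9, best alternative 8; Plant 2 gets 8, best alternative 5. No profitable deviation — NE.
(The remaining 3 profiles each have a profitable deviation by the same check.)

Pure-strategy Nash equilibria: (Idle, High), (Medium, Medium), (High, Low)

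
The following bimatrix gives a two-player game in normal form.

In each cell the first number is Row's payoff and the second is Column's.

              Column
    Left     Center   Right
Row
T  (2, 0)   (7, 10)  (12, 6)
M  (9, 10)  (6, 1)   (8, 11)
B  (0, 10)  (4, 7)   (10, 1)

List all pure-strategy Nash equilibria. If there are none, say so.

Row against Left: payoffs 2, 9, 0 → best response M.
Row against Center: payoffs 7, 6, 4 → best response T.
Row against Right: payoffs 12, 8, 10 → best response T.
Column against T: payoffs 0, 10, 6 → best response Center.
Column against M: payoffs 10, 1, 11 → best response Right.
Column against B: payoffs 10, 7, 1 → best response Left.
Mutual best responses: (T, Center).

The unique pure-strategy Nash equilibrium is (T, Center).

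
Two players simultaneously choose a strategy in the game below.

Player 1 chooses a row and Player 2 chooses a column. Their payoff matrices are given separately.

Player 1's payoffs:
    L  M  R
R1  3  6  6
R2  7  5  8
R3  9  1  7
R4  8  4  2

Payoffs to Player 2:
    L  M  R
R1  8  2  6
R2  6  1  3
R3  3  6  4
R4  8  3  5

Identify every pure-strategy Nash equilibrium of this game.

This game has no pure Nash equilibrium.

(R1, L): Player 1 can switch to R2 (3 → 7). Not NE.
(R1, M): Player 2 can switch to L (2 → 8). Not NE.
(R1, R): Player 1 can switch to R2 (6 → 8). Not NE.
(R2, L): Player 1 can switch to R3 (7 → 9). Not NE.
(R2, M): Player 1 can switch to R1 (5 → 6). Not NE.
(R2, R): Player 2 can switch to L (3 → 6). Not NE.
(R3, L): Player 2 can switch to M (3 → 6). Not NE.
(R3, M): Player 1 can switch to R1 (1 → 6). Not NE.
(R3, R): Player 1 can switch to R2 (7 → 8). Not NE.
(R4, L): Player 1 can switch to R3 (8 → 9). Not NE.
(The remaining 2 profiles each have a profitable deviation by the same check.)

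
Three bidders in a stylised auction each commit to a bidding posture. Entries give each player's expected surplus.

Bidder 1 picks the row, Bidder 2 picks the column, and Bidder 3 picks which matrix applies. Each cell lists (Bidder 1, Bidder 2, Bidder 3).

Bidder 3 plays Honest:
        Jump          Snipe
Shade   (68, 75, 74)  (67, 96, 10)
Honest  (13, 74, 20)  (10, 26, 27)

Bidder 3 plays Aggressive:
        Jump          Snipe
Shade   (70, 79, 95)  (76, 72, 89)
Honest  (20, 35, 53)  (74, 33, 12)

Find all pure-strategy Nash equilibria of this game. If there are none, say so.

Pure NE: (Shade, Jump, Aggressive)

Bidder 1 against (Jump, Honest): payoffs 68, 13 → best response Shade.
Bidder 1 against (Jump, Aggressive): payoffs 70, 20 → best response Shade.
Bidder 1 against (Snipe, Honest): payoffs 67, 10 → best response Shade.
Bidder 1 against (Snipe, Aggressive): payoffs 76, 74 → best response Shade.
Bidder 2 against (Shade, Honest): payoffs 75, 96 → best response Snipe.
Bidder 2 against (Shade, Aggressive): payoffs 79, 72 → best response Jump.
Bidder 2 against (Honest, Honest): payoffs 74, 26 → best response Jump.
Bidder 2 against (Honest, Aggressive): payoffs 35, 33 → best response Jump.
Bidder 3 against (Shade, Jump): payoffs 74, 95 → best response Aggressive.
Bidder 3 against (Shade, Snipe): payoffs 10, 89 → best response Aggressive.
Bidder 3 against (Honest, Jump): payoffs 20, 53 → best response Aggressive.
Bidder 3 against (Honest, Snipe): payoffs 27, 12 → best response Honest.
Mutual best responses: (Shade, Jump, Aggressive).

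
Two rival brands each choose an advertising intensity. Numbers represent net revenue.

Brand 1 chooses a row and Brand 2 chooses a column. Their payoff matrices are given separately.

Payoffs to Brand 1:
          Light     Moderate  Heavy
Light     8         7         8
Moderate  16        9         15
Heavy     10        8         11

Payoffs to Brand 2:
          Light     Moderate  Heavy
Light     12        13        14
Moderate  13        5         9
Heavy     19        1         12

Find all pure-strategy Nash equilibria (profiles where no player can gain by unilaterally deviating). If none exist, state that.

(Moderate, Light)

Brand 1 against Light: payoffs 8, 16, 10 → best response Moderate.
Brand 1 against Moderate: payoffs 7, 9, 8 → best response Moderate.
Brand 1 against Heavy: payoffs 8, 15, 11 → best response Moderate.
Brand 2 against Light: payoffs 12, 13, 14 → best response Heavy.
Brand 2 against Moderate: payoffs 13, 5, 9 → best response Light.
Brand 2 against Heavy: payoffs 19, 1, 12 → best response Light.
Mutual best responses: (Moderate, Light).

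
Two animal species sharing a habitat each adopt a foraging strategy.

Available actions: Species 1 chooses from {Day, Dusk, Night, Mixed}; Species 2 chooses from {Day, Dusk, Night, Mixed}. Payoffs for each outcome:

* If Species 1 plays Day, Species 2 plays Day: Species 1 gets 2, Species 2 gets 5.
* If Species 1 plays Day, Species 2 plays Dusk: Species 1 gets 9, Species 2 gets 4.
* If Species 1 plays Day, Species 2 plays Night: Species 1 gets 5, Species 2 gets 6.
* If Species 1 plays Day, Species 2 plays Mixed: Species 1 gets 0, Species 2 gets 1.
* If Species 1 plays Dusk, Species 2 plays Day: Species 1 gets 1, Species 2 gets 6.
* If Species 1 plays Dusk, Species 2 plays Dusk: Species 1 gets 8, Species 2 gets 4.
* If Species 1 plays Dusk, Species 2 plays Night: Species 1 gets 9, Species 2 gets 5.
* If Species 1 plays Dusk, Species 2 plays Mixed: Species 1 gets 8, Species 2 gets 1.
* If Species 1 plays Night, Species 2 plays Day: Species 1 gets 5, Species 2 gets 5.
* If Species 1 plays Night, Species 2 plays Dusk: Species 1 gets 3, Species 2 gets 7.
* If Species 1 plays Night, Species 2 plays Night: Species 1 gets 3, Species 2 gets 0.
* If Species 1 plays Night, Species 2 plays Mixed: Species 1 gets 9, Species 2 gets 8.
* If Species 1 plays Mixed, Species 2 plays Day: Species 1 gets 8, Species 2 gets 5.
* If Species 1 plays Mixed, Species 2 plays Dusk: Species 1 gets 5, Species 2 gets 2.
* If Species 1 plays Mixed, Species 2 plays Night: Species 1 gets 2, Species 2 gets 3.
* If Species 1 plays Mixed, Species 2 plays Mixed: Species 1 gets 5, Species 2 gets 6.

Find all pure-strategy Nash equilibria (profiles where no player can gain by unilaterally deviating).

The unique pure-strategy Nash equilibrium is (Night, Mixed).

(Day, Day): Species 1 can switch to Night (2 → 5). Not NE.
(Day, Dusk): Species 2 can switch to Day (4 → 5). Not NE.
(Day, Night): Species 1 can switch to Dusk (5 → 9). Not NE.
(Day, Mixed): Species 1 can switch to Dusk (0 → 8). Not NE.
(Dusk, Day): Species 1 can switch to Day (1 → 2). Not NE.
(Dusk, Dusk): Species 1 can switch to Day (8 → 9). Not NE.
(Night, Mixed): Species 1 gets 9, best alternative 8; Species 2 gets 8, best alternative 7. No profitable deviation — NE.
(The remaining 9 profiles each have a profitable deviation by the same check.)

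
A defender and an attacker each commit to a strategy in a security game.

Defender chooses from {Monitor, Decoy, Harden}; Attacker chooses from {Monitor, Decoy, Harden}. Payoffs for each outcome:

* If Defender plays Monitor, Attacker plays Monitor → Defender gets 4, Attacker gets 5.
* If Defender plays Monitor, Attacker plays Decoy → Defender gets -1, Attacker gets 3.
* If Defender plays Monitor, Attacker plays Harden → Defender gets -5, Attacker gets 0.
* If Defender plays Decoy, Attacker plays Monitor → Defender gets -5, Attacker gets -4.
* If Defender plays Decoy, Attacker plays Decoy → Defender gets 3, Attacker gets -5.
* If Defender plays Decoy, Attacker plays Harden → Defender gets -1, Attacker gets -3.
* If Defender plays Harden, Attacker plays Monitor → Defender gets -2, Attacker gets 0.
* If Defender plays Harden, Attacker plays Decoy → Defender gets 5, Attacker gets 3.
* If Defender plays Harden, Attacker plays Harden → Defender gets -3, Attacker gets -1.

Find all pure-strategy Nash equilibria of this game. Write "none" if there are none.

Mark each player's best response to every combination of opponents' strategies; a profile where every player is best-responding is a pure Nash equilibrium.
Defender against Monitor: payoffs 4, -5, -2 → best response Monitor.
Defender against Decoy: payoffs -1, 3, 5 → best response Harden.
Defender against Harden: payoffs -5, -1, -3 → best response Decoy.
Attacker against Monitor: payoffs 5, 3, 0 → best response Monitor.
Attacker against Decoy: payoffs -4, -5, -3 → best response Harden.
Attacker against Harden: payoffs 0, 3, -1 → best response Decoy.
Mutual best responses: (Monitor, Monitor); (Decoy, Harden); (Harden, Decoy).

(Monitor, Monitor) and (Decoy, Harden) and (Harden, Decoy)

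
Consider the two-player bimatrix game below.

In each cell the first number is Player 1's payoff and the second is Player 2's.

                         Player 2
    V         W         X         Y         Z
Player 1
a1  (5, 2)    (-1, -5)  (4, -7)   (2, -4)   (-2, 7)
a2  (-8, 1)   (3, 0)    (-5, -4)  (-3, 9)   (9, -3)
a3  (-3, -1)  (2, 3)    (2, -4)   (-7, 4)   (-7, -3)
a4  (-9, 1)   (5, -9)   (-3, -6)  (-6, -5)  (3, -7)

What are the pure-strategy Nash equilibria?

Mark each player's best response to every combination of opponents' strategies; a profile where every player is best-responding is a pure Nash equilibrium.
Player 1 against V: payoffs 5, -8, -3, -9 → best response a1.
Player 1 against W: payoffs -1, 3, 2, 5 → best response a4.
Player 1 against X: payoffs 4, -5, 2, -3 → best response a1.
Player 1 against Y: payoffs 2, -3, -7, -6 → best response a1.
Player 1 against Z: payoffs -2, 9, -7, 3 → best response a2.
Player 2 against a1: payoffs 2, -5, -7, -4, 7 → best response Z.
Player 2 against a2: payoffs 1, 0, -4, 9, -3 → best response Y.
Player 2 against a3: payoffs -1, 3, -4, 4, -3 → best response Y.
Player 2 against a4: payoffs 1, -9, -6, -5, -7 → best response V.
No profile is a mutual best response for all players.

No pure-strategy Nash equilibrium.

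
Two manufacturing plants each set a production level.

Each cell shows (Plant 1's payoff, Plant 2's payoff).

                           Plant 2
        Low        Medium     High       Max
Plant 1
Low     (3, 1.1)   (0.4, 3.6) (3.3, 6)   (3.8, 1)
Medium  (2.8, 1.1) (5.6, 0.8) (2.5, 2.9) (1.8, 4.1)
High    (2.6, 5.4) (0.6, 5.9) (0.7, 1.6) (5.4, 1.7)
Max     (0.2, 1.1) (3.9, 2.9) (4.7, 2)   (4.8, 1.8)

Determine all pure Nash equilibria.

Plant 1 against Low: payoffs 3, 2.8, 2.6, 0.2 → best response Low.
Plant 1 against Medium: payoffs 0.4, 5.6, 0.6, 3.9 → best response Medium.
Plant 1 against High: payoffs 3.3, 2.5, 0.7, 4.7 → best response Max.
Plant 1 against Max: payoffs 3.8, 1.8, 5.4, 4.8 → best response High.
Plant 2 against Low: payoffs 1.1, 3.6, 6, 1 → best response High.
Plant 2 against Medium: payoffs 1.1, 0.8, 2.9, 4.1 → best response Max.
Plant 2 against High: payoffs 5.4, 5.9, 1.6, 1.7 → best response Medium.
Plant 2 against Max: payoffs 1.1, 2.9, 2, 1.8 → best response Medium.
No profile is a mutual best response for all players.

none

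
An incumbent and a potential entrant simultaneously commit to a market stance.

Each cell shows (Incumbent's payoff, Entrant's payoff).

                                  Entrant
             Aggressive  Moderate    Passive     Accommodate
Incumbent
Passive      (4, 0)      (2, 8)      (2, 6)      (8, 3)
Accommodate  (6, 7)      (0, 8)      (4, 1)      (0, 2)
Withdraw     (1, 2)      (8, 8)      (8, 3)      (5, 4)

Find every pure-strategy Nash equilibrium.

The unique pure-strategy Nash equilibrium is (Withdraw, Moderate).

Incumbent against Aggressive: payoffs 4, 6, 1 → best response Accommodate.
Incumbent against Moderate: payoffs 2, 0, 8 → best response Withdraw.
Incumbent against Passive: payoffs 2, 4, 8 → best response Withdraw.
Incumbent against Accommodate: payoffs 8, 0, 5 → best response Passive.
Entrant against Passive: payoffs 0, 8, 6, 3 → best response Moderate.
Entrant against Accommodate: payoffs 7, 8, 1, 2 → best response Moderate.
Entrant against Withdraw: payoffs 2, 8, 3, 4 → best response Moderate.
Mutual best responses: (Withdraw, Moderate).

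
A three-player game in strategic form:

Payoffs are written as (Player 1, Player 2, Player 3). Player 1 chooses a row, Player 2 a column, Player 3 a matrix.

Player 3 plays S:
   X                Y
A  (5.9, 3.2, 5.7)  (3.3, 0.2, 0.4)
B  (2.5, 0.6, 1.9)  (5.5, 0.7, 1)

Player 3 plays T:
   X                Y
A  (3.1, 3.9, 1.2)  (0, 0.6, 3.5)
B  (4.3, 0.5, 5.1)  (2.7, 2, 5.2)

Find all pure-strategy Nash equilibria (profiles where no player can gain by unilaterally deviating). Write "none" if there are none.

(A, X, S), (B, Y, T)

Player 1 against (X, S): payoffs 5.9, 2.5 → best response A.
Player 1 against (X, T): payoffs 3.1, 4.3 → best response B.
Player 1 against (Y, S): payoffs 3.3, 5.5 → best response B.
Player 1 against (Y, T): payoffs 0, 2.7 → best response B.
Player 2 against (A, S): payoffs 3.2, 0.2 → best response X.
Player 2 against (A, T): payoffs 3.9, 0.6 → best response X.
Player 2 against (B, S): payoffs 0.6, 0.7 → best response Y.
Player 2 against (B, T): payoffs 0.5, 2 → best response Y.
Player 3 against (A, X): payoffs 5.7, 1.2 → best response S.
Player 3 against (A, Y): payoffs 0.4, 3.5 → best response T.
Player 3 against (B, X): payoffs 1.9, 5.1 → best response T.
Player 3 against (B, Y): payoffs 1, 5.2 → best response T.
Mutual best responses: (A, X, S); (B, Y, T).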